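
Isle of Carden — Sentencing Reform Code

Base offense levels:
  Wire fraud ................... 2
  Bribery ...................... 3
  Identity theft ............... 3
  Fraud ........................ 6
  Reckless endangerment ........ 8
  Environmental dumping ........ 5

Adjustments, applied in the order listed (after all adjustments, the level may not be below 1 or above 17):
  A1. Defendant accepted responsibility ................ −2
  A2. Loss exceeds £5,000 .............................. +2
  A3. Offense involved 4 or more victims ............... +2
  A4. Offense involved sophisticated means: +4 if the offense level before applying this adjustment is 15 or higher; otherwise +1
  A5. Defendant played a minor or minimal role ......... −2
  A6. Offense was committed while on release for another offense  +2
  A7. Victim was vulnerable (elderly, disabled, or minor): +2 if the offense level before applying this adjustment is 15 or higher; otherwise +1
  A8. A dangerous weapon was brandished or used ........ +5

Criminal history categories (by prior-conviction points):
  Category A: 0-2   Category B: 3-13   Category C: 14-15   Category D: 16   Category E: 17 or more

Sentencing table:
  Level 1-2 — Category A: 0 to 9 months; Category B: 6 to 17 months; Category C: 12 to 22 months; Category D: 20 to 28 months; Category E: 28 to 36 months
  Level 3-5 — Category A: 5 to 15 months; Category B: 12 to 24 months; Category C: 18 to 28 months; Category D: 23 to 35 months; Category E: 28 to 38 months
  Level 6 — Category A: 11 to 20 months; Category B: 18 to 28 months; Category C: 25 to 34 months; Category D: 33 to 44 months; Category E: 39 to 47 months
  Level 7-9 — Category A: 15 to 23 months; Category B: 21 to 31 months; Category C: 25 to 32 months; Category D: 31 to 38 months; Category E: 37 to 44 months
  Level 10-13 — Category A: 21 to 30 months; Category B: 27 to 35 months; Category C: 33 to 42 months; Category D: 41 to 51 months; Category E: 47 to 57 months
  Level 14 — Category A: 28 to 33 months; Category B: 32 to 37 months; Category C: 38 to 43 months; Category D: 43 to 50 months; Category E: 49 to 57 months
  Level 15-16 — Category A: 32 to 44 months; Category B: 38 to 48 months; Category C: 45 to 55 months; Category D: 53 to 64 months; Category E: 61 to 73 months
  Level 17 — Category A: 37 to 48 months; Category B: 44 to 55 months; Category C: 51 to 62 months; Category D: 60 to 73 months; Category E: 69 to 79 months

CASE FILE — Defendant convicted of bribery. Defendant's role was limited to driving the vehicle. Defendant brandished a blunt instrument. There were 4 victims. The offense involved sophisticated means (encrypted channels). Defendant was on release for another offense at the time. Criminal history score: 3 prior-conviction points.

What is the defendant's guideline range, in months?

Base offense level for bribery: 3.
A2 does not apply.
A3 applies: 3 + 2 = 5.
A4 applies (level before this adjustment is 5 < 15, so +1): 5 + 1 = 6.
A5 applies: 6 − 2 = 4.
A6 applies: 4 + 2 = 6.
A7 does not apply.
A8 applies: 6 + 5 = 11.
Final offense level: 11.
Criminal history: 3 prior points → Category B (3-13).
Level 11 falls in the 10-13 band.
Grid: Level 10-13 × Category B = 27-35 months.

27-35 months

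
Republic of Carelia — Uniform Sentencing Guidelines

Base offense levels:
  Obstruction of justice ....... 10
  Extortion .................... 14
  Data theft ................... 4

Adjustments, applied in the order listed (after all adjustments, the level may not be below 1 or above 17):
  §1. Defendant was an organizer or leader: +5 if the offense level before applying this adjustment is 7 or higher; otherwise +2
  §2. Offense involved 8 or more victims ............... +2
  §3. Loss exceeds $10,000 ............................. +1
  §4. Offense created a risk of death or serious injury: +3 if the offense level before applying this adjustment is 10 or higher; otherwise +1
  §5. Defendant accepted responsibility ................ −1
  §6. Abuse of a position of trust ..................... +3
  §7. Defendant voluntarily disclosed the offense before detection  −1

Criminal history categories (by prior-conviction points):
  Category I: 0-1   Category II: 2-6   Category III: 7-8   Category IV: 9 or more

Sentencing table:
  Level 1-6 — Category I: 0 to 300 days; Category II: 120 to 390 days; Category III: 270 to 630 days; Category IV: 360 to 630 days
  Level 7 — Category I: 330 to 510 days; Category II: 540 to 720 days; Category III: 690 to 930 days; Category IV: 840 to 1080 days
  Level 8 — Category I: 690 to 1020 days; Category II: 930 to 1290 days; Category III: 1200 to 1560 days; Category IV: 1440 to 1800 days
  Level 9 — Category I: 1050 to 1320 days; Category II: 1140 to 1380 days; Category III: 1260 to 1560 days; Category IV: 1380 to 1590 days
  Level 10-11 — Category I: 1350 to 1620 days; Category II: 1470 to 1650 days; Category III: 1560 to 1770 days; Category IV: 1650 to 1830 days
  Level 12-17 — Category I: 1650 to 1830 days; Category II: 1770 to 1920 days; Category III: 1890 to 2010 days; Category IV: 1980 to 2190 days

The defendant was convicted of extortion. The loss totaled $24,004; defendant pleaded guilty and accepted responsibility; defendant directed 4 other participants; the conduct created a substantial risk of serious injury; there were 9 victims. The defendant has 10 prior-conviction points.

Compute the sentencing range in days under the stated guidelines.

Base offense level for extortion: 14.
§1 applies (level before this adjustment is 14 ≥ 7, so +5): 14 + 5 = 19.
§2 applies: 19 + 2 = 21.
§3 applies: 21 + 1 = 22.
§4 applies (level before this adjustment is 22 ≥ 10, so +3): 22 + 3 = 25.
§5 applies: 25 − 1 = 24.
Level 24 exceeds the maximum of 17; capped at 17.
Final offense level: 17.
Criminal history: 10 prior points → Category IV (9+).
Level 17 falls in the 12-17 band.
Grid: Level 12-17 × Category IV = 1980-2190 days.

1980-2190 days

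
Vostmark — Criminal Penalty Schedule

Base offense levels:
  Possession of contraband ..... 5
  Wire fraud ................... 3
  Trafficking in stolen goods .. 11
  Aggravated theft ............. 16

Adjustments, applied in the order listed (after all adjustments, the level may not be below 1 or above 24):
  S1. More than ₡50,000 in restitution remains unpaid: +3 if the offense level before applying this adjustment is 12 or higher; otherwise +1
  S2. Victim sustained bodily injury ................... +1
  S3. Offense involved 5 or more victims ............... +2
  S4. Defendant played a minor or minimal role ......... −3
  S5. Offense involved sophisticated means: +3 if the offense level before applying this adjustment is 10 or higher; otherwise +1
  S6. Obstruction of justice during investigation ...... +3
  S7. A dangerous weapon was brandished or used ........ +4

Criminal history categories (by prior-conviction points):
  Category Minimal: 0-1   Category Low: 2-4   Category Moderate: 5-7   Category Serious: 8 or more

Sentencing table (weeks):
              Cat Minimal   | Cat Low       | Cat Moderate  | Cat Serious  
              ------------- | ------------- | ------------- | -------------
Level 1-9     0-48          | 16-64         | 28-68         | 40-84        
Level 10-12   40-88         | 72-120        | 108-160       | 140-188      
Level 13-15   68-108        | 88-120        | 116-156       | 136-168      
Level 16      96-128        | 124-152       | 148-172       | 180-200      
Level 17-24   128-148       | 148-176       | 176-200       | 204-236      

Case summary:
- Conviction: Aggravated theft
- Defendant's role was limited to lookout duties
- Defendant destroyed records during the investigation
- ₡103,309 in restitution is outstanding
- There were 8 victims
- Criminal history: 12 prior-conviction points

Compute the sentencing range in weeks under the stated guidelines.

Base offense level for aggravated theft: 16.
S1 applies (level before this adjustment is 16 ≥ 12, so +3): 16 + 3 = 19.
S2 does not apply.
S3 applies: 19 + 2 = 21.
S4 applies: 21 − 3 = 18.
S6 applies: 18 + 3 = 21.
S7 does not apply.
Final offense level: 21.
Criminal history: 12 prior points → Category Serious (8+).
Level 21 falls in the 17-24 band.
Grid: Level 17-24 × Category Serious = 204-236 weeks.

204-236 weeks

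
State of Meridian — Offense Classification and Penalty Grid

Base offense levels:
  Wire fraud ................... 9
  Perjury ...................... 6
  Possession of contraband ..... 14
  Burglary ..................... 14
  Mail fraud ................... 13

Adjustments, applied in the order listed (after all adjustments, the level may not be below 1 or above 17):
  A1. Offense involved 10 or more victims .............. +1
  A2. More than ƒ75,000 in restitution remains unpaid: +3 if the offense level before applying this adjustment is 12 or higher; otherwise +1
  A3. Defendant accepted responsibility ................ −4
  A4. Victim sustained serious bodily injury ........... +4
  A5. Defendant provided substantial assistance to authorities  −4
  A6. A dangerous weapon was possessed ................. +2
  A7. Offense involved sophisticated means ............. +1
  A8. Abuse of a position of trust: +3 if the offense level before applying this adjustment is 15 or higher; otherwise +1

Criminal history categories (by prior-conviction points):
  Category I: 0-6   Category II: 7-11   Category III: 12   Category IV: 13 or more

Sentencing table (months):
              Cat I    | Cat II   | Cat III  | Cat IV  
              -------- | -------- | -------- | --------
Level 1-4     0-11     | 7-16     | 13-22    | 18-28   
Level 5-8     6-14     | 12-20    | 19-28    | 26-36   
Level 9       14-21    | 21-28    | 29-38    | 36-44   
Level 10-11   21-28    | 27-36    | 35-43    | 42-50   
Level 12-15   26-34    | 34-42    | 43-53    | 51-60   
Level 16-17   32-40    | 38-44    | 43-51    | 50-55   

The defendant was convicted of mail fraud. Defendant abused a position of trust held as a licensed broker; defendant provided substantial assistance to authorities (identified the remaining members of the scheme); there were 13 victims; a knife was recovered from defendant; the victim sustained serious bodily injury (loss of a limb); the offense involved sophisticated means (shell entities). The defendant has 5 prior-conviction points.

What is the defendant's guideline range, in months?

Base offense level for mail fraud: 13.
A1 applies: 13 + 1 = 14.
A2 does not apply.
A4 applies: 14 + 4 = 18.
A5 applies: 18 − 4 = 14.
A6 applies: 14 + 2 = 16.
A7 applies: 16 + 1 = 17.
A8 applies (level before this adjustment is 17 ≥ 15, so +3): 17 + 3 = 20.
Level 20 exceeds the maximum of 17; capped at 17.
Final offense level: 17.
Criminal history: 5 prior points → Category I (0-6).
Level 17 falls in the 16-17 band.
Grid: Level 16-17 × Category I = 32-40 months.

32-40 months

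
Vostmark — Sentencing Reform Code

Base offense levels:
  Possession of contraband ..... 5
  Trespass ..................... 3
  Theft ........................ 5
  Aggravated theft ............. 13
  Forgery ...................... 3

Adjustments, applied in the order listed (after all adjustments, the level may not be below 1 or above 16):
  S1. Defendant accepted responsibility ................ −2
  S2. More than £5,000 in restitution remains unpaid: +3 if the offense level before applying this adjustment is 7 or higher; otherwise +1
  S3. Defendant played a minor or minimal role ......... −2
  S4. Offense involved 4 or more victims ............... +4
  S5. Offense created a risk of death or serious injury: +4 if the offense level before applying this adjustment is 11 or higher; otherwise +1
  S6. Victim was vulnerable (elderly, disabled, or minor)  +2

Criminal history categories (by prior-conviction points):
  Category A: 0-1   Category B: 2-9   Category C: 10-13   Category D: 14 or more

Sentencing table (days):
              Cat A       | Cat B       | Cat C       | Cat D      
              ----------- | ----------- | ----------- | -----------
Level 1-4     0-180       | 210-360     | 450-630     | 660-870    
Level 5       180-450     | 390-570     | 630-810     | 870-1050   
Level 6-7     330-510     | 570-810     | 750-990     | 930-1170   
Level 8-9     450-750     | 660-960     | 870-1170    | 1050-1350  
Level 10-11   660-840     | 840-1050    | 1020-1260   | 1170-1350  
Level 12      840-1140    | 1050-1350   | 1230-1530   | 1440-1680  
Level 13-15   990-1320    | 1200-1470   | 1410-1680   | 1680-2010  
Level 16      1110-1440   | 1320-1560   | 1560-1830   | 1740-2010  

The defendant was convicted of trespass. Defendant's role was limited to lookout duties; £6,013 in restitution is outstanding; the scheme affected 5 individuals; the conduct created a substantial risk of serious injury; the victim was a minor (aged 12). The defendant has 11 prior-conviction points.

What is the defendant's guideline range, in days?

870-1170 days

Base offense level for trespass: 3.
S2 applies (level before this adjustment is 3 < 7, so +1): 3 + 1 = 4.
S3 applies: 4 − 2 = 2.
S4 applies: 2 + 4 = 6.
S5 applies (level before this adjustment is 6 < 11, so +1): 6 + 1 = 7.
S6 applies: 7 + 2 = 9.
Final offense level: 9.
Criminal history: 11 prior points → Category C (10-13).
Level 9 falls in the 8-9 band.
Grid: Level 8-9 × Category C = 870-1170 days.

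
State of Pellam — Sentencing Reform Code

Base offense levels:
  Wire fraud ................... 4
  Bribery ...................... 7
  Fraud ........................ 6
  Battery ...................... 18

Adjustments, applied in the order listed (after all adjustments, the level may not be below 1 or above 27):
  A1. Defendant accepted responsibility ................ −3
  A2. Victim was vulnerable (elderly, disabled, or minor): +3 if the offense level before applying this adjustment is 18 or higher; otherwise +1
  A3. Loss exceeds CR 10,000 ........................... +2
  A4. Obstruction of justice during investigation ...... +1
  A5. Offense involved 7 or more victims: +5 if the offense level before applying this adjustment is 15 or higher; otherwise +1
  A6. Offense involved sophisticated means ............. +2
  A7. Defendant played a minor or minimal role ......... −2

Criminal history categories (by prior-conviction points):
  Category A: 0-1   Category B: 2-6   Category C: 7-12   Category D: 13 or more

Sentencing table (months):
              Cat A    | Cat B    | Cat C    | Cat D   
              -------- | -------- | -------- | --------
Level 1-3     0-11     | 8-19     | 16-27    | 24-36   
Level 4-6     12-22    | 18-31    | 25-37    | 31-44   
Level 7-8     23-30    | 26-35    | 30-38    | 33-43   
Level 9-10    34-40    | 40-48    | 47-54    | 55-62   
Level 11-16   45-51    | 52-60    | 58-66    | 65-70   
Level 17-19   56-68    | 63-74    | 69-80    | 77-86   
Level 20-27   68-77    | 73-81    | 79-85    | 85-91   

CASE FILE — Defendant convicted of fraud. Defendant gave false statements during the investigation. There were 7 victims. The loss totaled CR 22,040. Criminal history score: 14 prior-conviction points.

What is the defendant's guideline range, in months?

55-62 months

Base offense level for fraud: 6.
A2 does not apply.
A3 applies: 6 + 2 = 8.
A4 applies: 8 + 1 = 9.
A5 applies (level before this adjustment is 9 < 15, so +1): 9 + 1 = 10.
A7 does not apply.
Final offense level: 10.
Criminal history: 14 prior points → Category D (13+).
Level 10 falls in the 9-10 band.
Grid: Level 9-10 × Category D = 55-62 months.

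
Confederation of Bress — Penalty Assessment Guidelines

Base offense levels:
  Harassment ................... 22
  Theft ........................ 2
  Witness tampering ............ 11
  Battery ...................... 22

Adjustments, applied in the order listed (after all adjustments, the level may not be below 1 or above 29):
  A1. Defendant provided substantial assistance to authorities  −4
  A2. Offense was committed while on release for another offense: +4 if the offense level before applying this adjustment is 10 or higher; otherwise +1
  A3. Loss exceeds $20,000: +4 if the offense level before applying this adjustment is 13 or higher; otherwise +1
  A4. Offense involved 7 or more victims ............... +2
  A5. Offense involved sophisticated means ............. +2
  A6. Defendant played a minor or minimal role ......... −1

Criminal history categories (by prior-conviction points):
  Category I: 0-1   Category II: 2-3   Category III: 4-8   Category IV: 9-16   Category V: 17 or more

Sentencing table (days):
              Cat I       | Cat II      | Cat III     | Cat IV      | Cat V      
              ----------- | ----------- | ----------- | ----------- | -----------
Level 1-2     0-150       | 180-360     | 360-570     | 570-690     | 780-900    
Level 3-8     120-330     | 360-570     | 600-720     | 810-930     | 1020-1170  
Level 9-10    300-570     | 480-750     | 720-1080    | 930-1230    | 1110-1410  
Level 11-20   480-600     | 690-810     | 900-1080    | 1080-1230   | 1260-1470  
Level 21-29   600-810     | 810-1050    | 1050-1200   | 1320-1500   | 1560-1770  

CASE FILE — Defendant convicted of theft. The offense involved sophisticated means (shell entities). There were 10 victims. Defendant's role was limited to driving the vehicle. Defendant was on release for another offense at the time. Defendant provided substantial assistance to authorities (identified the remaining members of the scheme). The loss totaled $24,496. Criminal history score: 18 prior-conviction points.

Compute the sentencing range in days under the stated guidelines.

Base offense level for theft: 2.
A1 applies: 2 − 4 = -2.
A2 applies (level before this adjustment is -2 < 10, so +1): -2 + 1 = -1.
A3 applies (level before this adjustment is -1 < 13, so +1): -1 + 1 = 0.
A4 applies: 0 + 2 = 2.
A5 applies: 2 + 2 = 4.
A6 applies: 4 − 1 = 3.
Final offense level: 3.
Criminal history: 18 prior points → Category V (17+).
Level 3 falls in the 3-8 band.
Grid: Level 3-8 × Category V = 1020-1170 days.

1020-1170 days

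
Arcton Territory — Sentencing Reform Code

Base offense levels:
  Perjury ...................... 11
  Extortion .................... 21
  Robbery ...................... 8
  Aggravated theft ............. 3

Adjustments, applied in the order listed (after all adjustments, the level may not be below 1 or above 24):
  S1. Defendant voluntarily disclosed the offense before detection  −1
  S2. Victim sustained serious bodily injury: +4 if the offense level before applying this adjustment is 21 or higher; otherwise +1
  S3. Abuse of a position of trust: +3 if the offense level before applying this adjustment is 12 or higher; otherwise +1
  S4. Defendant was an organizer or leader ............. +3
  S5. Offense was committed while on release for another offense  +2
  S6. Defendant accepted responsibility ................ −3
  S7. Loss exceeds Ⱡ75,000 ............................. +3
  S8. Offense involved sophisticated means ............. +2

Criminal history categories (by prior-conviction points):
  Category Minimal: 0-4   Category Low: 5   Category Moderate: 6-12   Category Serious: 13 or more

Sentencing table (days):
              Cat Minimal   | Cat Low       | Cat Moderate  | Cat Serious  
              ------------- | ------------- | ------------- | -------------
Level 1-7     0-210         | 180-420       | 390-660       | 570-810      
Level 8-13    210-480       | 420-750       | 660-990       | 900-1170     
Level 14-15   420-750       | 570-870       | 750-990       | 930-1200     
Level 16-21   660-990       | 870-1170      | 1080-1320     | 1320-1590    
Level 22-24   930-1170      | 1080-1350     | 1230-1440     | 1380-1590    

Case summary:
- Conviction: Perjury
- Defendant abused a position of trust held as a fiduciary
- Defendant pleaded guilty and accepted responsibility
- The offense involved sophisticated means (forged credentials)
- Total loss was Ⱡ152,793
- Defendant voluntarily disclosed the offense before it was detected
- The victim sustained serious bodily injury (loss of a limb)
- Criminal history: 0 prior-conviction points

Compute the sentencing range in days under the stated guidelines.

420-750 days

Base offense level for perjury: 11.
S1 applies: 11 − 1 = 10.
S2 applies (level before this adjustment is 10 < 21, so +1): 10 + 1 = 11.
S3 applies (level before this adjustment is 11 < 12, so +1): 11 + 1 = 12.
S5 does not apply.
S6 applies: 12 − 3 = 9.
S7 applies: 9 + 3 = 12.
S8 applies: 12 + 2 = 14.
Final offense level: 14.
Criminal history: 0 prior points → Category Minimal (0-4).
Level 14 falls in the 14-15 band.
Grid: Level 14-15 × Category Minimal = 420-750 days.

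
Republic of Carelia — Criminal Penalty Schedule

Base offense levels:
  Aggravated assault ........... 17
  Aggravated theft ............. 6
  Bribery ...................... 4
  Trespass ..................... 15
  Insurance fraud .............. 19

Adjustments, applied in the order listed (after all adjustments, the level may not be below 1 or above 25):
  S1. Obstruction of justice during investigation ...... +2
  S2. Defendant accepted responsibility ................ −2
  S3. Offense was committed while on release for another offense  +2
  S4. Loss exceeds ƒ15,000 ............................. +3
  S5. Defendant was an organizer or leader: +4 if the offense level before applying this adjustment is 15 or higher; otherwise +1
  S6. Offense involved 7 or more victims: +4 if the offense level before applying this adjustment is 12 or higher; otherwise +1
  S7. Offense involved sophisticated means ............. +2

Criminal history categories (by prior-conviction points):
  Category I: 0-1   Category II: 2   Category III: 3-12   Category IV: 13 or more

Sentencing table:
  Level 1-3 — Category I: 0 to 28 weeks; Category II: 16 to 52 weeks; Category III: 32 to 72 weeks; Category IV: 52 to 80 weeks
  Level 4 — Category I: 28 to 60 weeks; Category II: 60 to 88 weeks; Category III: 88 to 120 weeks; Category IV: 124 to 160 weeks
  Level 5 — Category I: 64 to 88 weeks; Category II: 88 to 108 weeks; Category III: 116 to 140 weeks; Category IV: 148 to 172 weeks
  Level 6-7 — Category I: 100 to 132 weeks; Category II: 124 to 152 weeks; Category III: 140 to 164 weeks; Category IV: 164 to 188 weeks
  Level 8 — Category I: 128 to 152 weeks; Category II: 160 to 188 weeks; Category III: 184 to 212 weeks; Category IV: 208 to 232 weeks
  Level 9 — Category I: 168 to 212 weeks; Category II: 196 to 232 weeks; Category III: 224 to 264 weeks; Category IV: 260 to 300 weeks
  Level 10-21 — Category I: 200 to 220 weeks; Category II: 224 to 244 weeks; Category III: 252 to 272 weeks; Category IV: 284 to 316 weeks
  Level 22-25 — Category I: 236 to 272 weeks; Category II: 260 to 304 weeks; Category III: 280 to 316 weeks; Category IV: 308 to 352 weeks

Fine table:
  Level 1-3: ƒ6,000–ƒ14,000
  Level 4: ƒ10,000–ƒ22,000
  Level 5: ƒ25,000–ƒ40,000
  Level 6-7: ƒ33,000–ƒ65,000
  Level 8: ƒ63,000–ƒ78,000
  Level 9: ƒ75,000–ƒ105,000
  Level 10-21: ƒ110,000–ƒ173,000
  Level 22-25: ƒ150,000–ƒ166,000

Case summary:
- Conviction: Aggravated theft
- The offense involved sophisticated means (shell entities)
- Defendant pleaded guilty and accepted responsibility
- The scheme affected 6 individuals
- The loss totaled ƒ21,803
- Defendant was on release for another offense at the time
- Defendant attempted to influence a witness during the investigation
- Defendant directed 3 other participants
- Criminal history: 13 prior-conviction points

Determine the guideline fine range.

Base offense level for aggravated theft: 6.
S1 applies: 6 + 2 = 8.
S2 applies: 8 − 2 = 6.
S3 applies: 6 + 2 = 8.
S4 applies: 8 + 3 = 11.
S5 applies (level before this adjustment is 11 < 15, so +1): 11 + 1 = 12.
S6 does not apply.
S7 applies: 12 + 2 = 14.
Final offense level: 14.
Level 14 falls in the 10-21 band.
Fine table: Level 10-21 → ƒ110,000–ƒ173,000.

ƒ110,000–ƒ173,000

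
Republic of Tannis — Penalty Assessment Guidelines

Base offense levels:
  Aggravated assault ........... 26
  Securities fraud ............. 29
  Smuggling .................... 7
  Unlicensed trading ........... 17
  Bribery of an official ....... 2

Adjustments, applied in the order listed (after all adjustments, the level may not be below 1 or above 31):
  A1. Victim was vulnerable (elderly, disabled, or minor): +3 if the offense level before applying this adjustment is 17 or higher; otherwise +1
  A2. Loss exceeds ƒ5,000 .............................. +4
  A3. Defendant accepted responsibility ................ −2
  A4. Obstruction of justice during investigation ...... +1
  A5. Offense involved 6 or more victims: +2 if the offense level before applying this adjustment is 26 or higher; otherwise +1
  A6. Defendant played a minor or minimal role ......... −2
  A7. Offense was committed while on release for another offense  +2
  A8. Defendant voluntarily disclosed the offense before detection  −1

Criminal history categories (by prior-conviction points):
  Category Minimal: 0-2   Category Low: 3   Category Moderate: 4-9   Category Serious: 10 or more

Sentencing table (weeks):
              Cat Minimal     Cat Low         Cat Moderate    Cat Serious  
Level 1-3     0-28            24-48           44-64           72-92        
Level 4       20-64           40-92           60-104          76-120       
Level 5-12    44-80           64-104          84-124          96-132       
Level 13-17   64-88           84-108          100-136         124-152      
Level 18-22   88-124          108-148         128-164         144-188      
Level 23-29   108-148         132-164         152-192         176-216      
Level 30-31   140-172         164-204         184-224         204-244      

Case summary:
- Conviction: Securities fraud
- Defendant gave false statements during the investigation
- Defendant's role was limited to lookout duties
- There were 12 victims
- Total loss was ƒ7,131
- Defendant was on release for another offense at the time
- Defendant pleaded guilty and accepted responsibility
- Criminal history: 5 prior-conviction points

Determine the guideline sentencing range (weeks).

184-224 weeks

Base offense level for securities fraud: 29.
A2 applies: 29 + 4 = 33.
A3 applies: 33 − 2 = 31.
A4 applies: 31 + 1 = 32.
A5 applies (level before this adjustment is 32 ≥ 26, so +2): 32 + 2 = 34.
A6 applies: 34 − 2 = 32.
A7 applies: 32 + 2 = 34.
Level 34 exceeds the maximum of 31; capped at 31.
Final offense level: 31.
Criminal history: 5 prior points → Category Moderate (4-9).
Level 31 falls in the 30-31 band.
Grid: Level 30-31 × Category Moderate = 184-224 weeks.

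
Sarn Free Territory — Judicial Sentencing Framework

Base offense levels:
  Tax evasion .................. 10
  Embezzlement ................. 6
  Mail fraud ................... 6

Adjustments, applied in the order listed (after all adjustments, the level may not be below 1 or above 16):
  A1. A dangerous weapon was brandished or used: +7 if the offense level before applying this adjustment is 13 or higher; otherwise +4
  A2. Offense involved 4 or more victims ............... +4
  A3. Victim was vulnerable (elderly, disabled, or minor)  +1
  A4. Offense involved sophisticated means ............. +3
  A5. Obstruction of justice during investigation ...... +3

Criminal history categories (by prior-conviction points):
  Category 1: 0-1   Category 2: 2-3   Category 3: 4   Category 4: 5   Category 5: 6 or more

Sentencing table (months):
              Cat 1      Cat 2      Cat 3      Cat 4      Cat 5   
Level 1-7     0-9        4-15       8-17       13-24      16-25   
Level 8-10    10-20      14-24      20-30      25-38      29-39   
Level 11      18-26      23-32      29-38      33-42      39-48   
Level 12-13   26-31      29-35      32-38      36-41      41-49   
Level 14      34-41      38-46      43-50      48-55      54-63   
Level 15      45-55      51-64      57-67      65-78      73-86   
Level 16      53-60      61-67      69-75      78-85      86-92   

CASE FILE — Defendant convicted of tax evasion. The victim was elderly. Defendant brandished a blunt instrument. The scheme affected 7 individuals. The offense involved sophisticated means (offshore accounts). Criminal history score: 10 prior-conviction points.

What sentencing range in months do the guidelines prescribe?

86-92 months

Base offense level for tax evasion: 10.
A1 applies (level before this adjustment is 10 < 13, so +4): 10 + 4 = 14.
A2 applies: 14 + 4 = 18.
A3 applies: 18 + 1 = 19.
A4 applies: 19 + 3 = 22.
A5 does not apply.
Level 22 exceeds the maximum of 16; capped at 16.
Final offense level: 16.
Criminal history: 10 prior points → Category 5 (6+).
Level 16 falls in the 16 band.
Grid: Level 16 × Category 5 = 86-92 months.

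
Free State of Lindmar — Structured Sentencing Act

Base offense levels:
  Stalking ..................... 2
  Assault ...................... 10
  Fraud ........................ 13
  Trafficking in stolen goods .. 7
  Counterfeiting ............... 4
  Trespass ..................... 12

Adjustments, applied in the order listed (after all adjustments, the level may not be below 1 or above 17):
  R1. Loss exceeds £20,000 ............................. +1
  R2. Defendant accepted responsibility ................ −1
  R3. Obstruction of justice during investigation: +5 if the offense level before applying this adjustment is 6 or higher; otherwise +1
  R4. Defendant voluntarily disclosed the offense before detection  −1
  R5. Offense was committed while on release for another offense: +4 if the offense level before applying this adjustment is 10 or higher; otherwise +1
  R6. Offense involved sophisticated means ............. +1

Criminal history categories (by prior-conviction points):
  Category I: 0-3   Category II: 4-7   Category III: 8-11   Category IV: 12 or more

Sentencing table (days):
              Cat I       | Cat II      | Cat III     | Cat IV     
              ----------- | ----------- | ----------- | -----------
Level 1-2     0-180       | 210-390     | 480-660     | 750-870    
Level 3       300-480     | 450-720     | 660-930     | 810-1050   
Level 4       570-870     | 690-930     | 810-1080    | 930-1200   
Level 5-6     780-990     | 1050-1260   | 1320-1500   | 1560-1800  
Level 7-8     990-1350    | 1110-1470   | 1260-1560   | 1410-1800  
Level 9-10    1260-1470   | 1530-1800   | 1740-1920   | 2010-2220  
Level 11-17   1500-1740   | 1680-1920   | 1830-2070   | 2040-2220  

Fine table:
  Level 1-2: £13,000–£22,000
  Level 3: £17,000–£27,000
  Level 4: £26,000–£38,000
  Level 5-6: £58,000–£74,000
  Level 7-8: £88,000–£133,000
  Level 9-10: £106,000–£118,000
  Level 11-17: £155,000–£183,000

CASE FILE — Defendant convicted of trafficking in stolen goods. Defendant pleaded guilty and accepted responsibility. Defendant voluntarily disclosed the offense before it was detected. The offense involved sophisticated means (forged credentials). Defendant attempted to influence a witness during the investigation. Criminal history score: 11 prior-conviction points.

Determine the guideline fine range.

Base offense level for trafficking in stolen goods: 7.
R2 applies: 7 − 1 = 6.
R3 applies (level before this adjustment is 6 ≥ 6, so +5): 6 + 5 = 11.
R4 applies: 11 − 1 = 10.
R6 applies: 10 + 1 = 11.
Final offense level: 11.
Level 11 falls in the 11-17 band.
Fine table: Level 11-17 → £155,000–£183,000.

£155,000–£183,000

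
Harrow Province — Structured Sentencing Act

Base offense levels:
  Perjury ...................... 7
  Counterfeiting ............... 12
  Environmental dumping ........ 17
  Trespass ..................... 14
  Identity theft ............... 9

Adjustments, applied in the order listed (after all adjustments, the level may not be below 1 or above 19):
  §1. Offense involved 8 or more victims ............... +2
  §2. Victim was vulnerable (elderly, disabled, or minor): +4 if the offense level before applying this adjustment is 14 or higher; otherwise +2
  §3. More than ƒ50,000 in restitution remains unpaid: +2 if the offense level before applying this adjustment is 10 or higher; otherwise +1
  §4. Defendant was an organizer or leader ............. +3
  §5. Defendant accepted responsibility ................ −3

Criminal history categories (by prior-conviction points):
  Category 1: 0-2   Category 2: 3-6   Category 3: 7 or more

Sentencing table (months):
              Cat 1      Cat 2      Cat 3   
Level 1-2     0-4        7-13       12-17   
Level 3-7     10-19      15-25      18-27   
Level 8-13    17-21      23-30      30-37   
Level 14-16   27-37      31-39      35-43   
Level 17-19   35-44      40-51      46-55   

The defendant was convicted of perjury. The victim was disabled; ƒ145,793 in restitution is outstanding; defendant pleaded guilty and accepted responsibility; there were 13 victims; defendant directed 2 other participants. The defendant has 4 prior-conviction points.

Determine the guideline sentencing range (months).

Base offense level for perjury: 7.
§1 applies: 7 + 2 = 9.
§2 applies (level before this adjustment is 9 < 14, so +2): 9 + 2 = 11.
§3 applies (level before this adjustment is 11 ≥ 10, so +2): 11 + 2 = 13.
§4 applies: 13 + 3 = 16.
§5 applies: 16 − 3 = 13.
Final offense level: 13.
Criminal history: 4 prior points → Category 2 (3-6).
Level 13 falls in the 8-13 band.
Grid: Level 8-13 × Category 2 = 23-30 months.

23-30 months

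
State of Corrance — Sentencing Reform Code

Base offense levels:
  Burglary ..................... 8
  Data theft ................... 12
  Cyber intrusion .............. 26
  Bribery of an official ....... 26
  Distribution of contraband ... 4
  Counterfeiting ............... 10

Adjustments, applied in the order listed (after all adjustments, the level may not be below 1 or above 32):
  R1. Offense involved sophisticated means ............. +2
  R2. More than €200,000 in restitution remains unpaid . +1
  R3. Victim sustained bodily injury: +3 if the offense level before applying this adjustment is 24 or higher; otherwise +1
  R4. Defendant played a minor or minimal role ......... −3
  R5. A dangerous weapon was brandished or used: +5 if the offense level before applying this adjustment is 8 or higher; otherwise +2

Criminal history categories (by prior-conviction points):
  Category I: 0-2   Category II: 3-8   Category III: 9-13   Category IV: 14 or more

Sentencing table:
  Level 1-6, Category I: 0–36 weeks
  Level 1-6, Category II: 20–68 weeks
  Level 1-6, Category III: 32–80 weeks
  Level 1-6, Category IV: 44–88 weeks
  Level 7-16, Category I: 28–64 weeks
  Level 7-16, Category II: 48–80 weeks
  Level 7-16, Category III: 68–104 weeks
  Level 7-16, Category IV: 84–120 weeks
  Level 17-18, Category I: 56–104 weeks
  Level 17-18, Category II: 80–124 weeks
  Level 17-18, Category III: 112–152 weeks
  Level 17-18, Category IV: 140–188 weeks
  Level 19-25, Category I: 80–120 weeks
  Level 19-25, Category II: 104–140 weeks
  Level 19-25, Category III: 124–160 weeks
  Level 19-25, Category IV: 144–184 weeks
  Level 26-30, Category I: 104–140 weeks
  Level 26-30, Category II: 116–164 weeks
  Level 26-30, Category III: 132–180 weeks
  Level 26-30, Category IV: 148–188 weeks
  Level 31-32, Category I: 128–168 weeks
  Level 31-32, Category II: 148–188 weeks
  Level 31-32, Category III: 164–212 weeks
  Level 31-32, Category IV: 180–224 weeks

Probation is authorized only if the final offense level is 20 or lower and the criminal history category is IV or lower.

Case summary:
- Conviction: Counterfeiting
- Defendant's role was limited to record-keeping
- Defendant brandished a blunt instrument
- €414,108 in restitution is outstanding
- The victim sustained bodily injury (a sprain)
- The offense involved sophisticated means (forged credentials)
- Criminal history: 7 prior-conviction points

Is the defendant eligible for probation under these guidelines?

Base offense level for counterfeiting: 10.
R1 applies: 10 + 2 = 12.
R2 applies: 12 + 1 = 13.
R3 applies (level before this adjustment is 13 < 24, so +1): 13 + 1 = 14.
R4 applies: 14 − 3 = 11.
R5 applies (level before this adjustment is 11 ≥ 8, so +5): 11 + 5 = 16.
Final offense level: 16.
Criminal history: 7 prior points → Category II (3-8).
Level 16 falls in the 7-16 band.
Grid: Level 7-16 × Category II = 48-80 weeks.
Probation check: level 16 ≤ 20 and category II ≤ IV → eligible.

Yes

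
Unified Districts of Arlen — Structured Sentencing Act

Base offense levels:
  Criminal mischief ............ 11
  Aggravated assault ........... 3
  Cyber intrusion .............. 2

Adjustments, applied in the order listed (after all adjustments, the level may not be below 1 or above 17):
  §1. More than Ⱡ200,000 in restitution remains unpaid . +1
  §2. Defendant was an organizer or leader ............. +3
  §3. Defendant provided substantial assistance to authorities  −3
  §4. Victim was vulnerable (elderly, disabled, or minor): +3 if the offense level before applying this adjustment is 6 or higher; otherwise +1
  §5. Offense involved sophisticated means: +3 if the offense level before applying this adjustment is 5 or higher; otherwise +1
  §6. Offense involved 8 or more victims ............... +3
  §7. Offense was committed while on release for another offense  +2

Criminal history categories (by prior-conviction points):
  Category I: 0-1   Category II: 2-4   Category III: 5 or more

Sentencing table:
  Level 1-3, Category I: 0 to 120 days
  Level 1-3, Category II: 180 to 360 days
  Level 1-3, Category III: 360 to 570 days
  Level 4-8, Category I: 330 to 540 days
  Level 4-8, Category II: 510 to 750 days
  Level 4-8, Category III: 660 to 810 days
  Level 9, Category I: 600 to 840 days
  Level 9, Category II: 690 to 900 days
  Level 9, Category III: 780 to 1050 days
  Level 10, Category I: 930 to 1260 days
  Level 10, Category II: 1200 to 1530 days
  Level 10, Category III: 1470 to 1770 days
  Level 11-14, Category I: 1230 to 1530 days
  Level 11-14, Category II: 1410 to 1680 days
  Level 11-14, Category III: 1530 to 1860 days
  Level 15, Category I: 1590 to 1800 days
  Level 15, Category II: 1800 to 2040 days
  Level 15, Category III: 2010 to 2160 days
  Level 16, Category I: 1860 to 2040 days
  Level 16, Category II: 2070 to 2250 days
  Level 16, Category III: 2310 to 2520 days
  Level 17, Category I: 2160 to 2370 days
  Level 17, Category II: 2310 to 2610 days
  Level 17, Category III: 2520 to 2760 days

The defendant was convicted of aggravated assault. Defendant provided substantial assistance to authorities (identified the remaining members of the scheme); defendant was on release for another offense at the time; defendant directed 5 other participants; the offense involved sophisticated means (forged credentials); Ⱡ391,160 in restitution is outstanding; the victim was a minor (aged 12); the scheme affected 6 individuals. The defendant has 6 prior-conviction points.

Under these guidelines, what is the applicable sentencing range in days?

Base offense level for aggravated assault: 3.
§1 applies: 3 + 1 = 4.
§2 applies: 4 + 3 = 7.
§3 applies: 7 − 3 = 4.
§4 applies (level before this adjustment is 4 < 6, so +1): 4 + 1 = 5.
§5 applies (level before this adjustment is 5 ≥ 5, so +3): 5 + 3 = 8.
§6 does not apply.
§7 applies: 8 + 2 = 10.
Final offense level: 10.
Criminal history: 6 prior points → Category III (5+).
Level 10 falls in the 10 band.
Grid: Level 10 × Category III = 1470-1770 days.

1470-1770 days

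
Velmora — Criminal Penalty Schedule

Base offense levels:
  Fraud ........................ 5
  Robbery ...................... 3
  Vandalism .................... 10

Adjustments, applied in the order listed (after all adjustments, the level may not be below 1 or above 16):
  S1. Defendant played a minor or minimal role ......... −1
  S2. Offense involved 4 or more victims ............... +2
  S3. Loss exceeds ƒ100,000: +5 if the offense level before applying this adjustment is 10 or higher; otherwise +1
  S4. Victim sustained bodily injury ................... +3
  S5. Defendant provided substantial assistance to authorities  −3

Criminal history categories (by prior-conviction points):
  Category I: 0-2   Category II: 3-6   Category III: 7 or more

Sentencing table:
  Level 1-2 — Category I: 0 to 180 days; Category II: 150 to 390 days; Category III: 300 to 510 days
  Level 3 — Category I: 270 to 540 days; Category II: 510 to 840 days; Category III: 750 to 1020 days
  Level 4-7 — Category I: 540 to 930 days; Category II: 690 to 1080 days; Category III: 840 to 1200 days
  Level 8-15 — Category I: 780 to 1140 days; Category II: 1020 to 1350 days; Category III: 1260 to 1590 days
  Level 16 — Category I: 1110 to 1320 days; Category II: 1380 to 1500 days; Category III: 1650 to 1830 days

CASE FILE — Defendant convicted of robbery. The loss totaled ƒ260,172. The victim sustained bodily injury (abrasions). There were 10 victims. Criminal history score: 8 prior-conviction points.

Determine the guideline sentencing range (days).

Base offense level for robbery: 3.
S2 applies: 3 + 2 = 5.
S3 applies (level before this adjustment is 5 < 10, so +1): 5 + 1 = 6.
S4 applies: 6 + 3 = 9.
S5 does not apply.
Final offense level: 9.
Criminal history: 8 prior points → Category III (7+).
Level 9 falls in the 8-15 band.
Grid: Level 8-15 × Category III = 1260-1590 days.

1260-1590 days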